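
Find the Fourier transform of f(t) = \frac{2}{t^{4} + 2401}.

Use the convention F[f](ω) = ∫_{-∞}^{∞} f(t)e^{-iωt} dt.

F(ω) = \frac{2 \pi e^{- \frac{7 \sqrt{2} \left|{\omega}\right|}{2}} \sin{\left(\frac{7 \sqrt{2} \left|{\omega}\right|}{2} + \frac{\pi}{4} \right)}}{343}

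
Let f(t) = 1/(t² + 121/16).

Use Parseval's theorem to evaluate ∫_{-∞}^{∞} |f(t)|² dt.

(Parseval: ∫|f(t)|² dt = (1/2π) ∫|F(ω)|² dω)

∫|f(t)|² dt = \frac{32 \pi}{1331}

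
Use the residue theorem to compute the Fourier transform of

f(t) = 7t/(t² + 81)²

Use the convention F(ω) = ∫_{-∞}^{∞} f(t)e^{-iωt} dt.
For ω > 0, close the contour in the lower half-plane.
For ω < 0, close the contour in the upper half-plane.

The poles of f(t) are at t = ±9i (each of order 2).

Let g(z) = f(z)e^{-iωz}; for large |z| the factor e^{-iωz} decays in the lower half-plane when ω > 0 and in the upper half-plane when ω < 0.

Case ω > 0 (lower half-plane, clockwise contour ⇒ F(ω) = -2πi·ΣRes):
  Res_{z = - 9 i} g(z) = \frac{7 \omega e^{- 9 \omega}}{36} (pole of order 2)
  F(ω) = -2πi·ΣRes = - \frac{7 i \pi \omega e^{- 9 \omega}}{18}

Case ω < 0 (upper half-plane, counterclockwise contour ⇒ F(ω) = +2πi·ΣRes):
  Res_{z = 9 i} g(z) = - \frac{7 \omega e^{9 \omega}}{36} (pole of order 2)
  F(ω) = 2πi·ΣRes = - \frac{7 i \pi \omega e^{9 \omega}}{18}

Both cases combine into a single formula in |ω|:

F(ω) = - \frac{7 i \pi \omega e^{- 9 \left|{\omega}\right|}}{18}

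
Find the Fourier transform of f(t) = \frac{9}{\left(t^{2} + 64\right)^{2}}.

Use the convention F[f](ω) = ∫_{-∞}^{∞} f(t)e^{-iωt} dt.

F(ω) = \frac{9 \pi \left(8 \left|{\omega}\right| + 1\right) e^{- 8 \left|{\omega}\right|}}{1024}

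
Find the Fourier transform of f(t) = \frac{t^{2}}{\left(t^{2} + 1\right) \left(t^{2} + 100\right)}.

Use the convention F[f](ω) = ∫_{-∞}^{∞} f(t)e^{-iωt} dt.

F(ω) = \frac{\pi \left(10 - e^{9 \left|{\omega}\right|}\right) e^{- 10 \left|{\omega}\right|}}{99}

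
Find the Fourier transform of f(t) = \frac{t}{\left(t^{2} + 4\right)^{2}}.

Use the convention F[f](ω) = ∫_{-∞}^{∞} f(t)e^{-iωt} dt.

F(ω) = - \frac{i \pi \omega e^{- 2 \left|{\omega}\right|}}{4}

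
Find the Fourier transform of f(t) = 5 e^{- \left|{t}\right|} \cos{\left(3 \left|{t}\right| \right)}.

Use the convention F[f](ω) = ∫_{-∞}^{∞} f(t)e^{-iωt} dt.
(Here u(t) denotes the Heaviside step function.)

F(ω) = \frac{10 \left(\omega^{2} + 10\right)}{\omega^{4} - 16 \omega^{2} + 100}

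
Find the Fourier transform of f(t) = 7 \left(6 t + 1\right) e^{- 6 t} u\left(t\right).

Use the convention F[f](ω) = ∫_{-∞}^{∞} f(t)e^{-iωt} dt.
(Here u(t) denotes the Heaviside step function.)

F(ω) = \frac{7 \left(- i \omega - 12\right)}{\omega^{2} - 12 i \omega - 36}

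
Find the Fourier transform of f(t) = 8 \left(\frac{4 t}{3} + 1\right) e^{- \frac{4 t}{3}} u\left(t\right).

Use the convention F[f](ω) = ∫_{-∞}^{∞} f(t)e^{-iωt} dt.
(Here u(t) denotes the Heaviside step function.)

F(ω) = \frac{24 \left(- 3 i \omega - 8\right)}{9 \omega^{2} - 24 i \omega - 16}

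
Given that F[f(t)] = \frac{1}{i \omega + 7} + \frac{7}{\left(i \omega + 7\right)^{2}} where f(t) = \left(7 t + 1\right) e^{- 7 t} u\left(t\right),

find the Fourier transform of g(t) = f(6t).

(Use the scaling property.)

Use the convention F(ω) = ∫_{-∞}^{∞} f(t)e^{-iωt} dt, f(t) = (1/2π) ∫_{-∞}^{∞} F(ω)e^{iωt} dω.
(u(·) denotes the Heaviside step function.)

F[g](ω) = \frac{- i \omega - 84}{\omega^{2} - 84 i \omega - 1764}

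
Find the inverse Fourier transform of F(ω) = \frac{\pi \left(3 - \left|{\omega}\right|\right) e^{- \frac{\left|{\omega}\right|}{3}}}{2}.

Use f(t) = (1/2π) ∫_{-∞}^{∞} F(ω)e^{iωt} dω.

f(t) = \frac{t^{2}}{\left(t^{2} + \frac{1}{9}\right)^{2}}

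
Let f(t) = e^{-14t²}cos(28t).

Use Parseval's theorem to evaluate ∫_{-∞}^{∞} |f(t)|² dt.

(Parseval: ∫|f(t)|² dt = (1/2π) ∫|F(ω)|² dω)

∫|f(t)|² dt = \frac{\sqrt{7} \sqrt{\pi} \left(1 + e^{28}\right)}{28 e^{28}}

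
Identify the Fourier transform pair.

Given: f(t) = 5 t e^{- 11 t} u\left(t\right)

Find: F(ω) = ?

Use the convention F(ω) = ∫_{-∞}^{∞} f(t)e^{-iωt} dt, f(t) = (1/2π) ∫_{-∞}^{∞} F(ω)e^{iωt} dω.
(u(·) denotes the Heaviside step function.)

F(ω) = \frac{5}{\left(i \omega + 11\right)^{2}}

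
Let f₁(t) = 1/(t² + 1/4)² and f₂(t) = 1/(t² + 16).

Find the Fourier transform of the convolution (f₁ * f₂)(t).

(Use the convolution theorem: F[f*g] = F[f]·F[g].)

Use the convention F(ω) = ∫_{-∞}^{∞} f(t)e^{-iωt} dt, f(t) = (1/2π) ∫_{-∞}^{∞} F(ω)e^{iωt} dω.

F[f₁*f₂](ω) = \frac{\pi^{2} \left(\left|{\omega}\right| + 2\right) e^{- \frac{9 \left|{\omega}\right|}{2}}}{2}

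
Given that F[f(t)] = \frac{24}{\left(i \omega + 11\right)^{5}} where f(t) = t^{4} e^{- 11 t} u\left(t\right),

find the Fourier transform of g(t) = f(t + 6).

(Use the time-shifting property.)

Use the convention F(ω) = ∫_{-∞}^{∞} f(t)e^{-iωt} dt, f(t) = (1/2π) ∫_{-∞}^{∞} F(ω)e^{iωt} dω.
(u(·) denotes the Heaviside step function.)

F[g](ω) = \frac{24 e^{6 i \omega}}{\left(i \omega + 11\right)^{5}}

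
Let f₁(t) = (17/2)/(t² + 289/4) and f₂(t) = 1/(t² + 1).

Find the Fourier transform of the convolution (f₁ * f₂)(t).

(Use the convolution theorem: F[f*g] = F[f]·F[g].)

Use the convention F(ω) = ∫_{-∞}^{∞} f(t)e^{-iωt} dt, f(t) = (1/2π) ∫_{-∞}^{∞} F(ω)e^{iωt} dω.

F[f₁*f₂](ω) = \pi^{2} e^{- \frac{19 \left|{\omega}\right|}{2}}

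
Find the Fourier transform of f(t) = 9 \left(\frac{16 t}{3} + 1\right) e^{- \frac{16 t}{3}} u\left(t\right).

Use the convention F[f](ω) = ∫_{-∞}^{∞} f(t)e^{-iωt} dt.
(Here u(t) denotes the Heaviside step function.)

F(ω) = \frac{27 \left(- 3 i \omega - 32\right)}{9 \omega^{2} - 96 i \omega - 256}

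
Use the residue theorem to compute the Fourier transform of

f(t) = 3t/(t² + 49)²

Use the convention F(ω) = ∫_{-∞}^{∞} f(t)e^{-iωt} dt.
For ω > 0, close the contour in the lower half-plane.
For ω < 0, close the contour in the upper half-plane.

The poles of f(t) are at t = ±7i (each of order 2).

Let g(z) = f(z)e^{-iωz}; for large |z| the factor e^{-iωz} decays in the lower half-plane when ω > 0 and in the upper half-plane when ω < 0.

Case ω > 0 (lower half-plane, clockwise contour ⇒ F(ω) = -2πi·ΣRes):
  Res_{z = - 7 i} g(z) = \frac{3 \omega e^{- 7 \omega}}{28} (pole of order 2)
  F(ω) = -2πi·ΣRes = - \frac{3 i \pi \omega e^{- 7 \omega}}{14}

Case ω < 0 (upper half-plane, counterclockwise contour ⇒ F(ω) = +2πi·ΣRes):
  Res_{z = 7 i} g(z) = - \frac{3 \omega e^{7 \omega}}{28} (pole of order 2)
  F(ω) = 2πi·ΣRes = - \frac{3 i \pi \omega e^{7 \omega}}{14}

Both cases combine into a single formula in |ω|:

F(ω) = - \frac{3 i \pi \omega e^{- 7 \left|{\omega}\right|}}{14}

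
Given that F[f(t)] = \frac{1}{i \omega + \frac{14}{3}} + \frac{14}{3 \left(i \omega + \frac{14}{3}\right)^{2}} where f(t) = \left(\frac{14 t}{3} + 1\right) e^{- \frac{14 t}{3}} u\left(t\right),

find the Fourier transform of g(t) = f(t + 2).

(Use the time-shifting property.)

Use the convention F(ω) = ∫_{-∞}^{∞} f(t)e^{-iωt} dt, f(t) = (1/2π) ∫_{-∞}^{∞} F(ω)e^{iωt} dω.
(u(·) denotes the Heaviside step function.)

F[g](ω) = \frac{\left(- 9 i \omega - 84\right) e^{2 i \omega}}{9 \omega^{2} - 84 i \omega - 196}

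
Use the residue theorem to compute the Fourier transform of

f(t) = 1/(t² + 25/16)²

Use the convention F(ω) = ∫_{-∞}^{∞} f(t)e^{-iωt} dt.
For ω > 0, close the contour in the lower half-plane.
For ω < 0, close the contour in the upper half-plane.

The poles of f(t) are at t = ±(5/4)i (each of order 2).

Let g(z) = f(z)e^{-iωz}; for large |z| the factor e^{-iωz} decays in the lower half-plane when ω > 0 and in the upper half-plane when ω < 0.

Case ω > 0 (lower half-plane, clockwise contour ⇒ F(ω) = -2πi·ΣRes):
  Res_{z = - \frac{5 i}{4}} g(z) = \frac{4 i \left(5 \omega + 4\right) e^{- \frac{5 \omega}{4}}}{125} (pole of order 2)
  F(ω) = -2πi·ΣRes = \frac{8 \pi \left(5 \omega + 4\right) e^{- \frac{5 \omega}{4}}}{125}

Case ω < 0 (upper half-plane, counterclockwise contour ⇒ F(ω) = +2πi·ΣRes):
  Res_{z = \frac{5 i}{4}} g(z) = \frac{4 i \left(5 \omega - 4\right) e^{\frac{5 \omega}{4}}}{125} (pole of order 2)
  F(ω) = 2πi·ΣRes = \frac{8 \pi \left(4 - 5 \omega\right) e^{\frac{5 \omega}{4}}}{125}

Both cases combine into a single formula in |ω|:

F(ω) = \frac{8 \pi \left(5 \left|{\omega}\right| + 4\right) e^{- \frac{5 \left|{\omega}\right|}{4}}}{125}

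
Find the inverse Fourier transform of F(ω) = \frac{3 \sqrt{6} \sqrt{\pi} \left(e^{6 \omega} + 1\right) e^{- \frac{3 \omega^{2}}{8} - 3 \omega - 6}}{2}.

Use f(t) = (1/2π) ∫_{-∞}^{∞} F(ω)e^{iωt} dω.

f(t) = 6 e^{- \frac{2 t^{2}}{3}} \cos{\left(4 t \right)}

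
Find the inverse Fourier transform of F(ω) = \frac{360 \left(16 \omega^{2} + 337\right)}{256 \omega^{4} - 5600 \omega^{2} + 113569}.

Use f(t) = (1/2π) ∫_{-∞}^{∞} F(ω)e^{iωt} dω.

f(t) = 5 e^{- \frac{9 \left|{t}\right|}{4}} \cos{\left(4 \left|{t}\right| \right)}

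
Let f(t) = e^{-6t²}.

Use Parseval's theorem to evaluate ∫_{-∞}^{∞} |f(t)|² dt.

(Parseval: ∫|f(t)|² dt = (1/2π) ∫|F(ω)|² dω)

∫|f(t)|² dt = \frac{\sqrt{3} \sqrt{\pi}}{6}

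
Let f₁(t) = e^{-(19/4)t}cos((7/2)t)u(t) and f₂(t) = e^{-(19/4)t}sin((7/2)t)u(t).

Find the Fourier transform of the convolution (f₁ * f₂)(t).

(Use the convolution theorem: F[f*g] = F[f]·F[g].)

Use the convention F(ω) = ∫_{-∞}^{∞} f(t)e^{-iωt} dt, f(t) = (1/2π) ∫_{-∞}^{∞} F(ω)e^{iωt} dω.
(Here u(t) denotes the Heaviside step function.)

F[f₁*f₂](ω) = \frac{224 \left(4 i \omega + 19\right)}{\left(\left(4 i \omega + 19\right)^{2} + 196\right)^{2}}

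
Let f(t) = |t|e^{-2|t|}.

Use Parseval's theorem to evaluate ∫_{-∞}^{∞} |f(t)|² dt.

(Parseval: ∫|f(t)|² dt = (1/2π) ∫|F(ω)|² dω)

∫|f(t)|² dt = \frac{1}{16}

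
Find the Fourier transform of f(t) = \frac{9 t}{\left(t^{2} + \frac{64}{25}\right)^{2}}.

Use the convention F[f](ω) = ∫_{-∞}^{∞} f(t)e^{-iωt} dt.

F(ω) = - \frac{45 i \pi \omega e^{- \frac{8 \left|{\omega}\right|}{5}}}{16}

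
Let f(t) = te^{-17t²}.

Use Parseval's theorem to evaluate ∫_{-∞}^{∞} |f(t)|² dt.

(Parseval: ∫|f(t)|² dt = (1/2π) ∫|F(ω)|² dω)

∫|f(t)|² dt = \frac{\sqrt{34} \sqrt{\pi}}{2312}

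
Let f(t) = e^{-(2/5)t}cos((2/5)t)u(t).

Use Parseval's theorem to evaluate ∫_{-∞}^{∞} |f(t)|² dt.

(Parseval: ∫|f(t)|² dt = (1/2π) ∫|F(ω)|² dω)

∫|f(t)|² dt = \frac{15}{16}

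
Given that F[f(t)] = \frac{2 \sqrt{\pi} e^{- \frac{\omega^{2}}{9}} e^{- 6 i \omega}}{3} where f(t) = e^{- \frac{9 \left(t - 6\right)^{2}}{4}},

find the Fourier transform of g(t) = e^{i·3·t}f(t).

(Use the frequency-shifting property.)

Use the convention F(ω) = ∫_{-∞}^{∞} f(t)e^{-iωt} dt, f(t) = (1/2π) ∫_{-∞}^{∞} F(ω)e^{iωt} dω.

F[g](ω) = \frac{2 \sqrt{\pi} e^{- \frac{\left(\omega - 3\right) \left(\omega - 3 + 54 i\right)}{9}}}{3}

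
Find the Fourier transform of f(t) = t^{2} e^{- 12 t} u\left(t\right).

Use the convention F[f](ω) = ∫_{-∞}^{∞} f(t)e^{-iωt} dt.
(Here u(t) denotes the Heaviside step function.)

F(ω) = \frac{2}{\left(i \omega + 12\right)^{3}}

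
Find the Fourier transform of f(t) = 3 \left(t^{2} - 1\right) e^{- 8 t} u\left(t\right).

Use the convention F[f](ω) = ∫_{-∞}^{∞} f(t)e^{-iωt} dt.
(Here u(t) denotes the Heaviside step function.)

F(ω) = \frac{3 \left(2 i \omega - \left(i \omega + 8\right)^{3} + 16\right)}{\left(i \omega + 8\right)^{4}}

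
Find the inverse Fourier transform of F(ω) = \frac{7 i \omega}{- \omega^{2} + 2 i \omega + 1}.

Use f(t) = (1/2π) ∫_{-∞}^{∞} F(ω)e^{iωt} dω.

f(t) = 7 \left(1 - t\right) e^{- t} u\left(t\right)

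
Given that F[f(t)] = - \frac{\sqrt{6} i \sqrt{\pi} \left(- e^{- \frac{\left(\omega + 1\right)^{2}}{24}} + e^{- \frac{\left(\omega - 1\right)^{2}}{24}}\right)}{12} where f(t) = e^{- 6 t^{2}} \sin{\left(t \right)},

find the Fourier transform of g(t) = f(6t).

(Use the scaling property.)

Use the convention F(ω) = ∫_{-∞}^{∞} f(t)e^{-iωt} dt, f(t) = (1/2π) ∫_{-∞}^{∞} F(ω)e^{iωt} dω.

F[g](ω) = \frac{\sqrt{6} i \sqrt{\pi} \left(1 - e^{\frac{\omega}{36}}\right) e^{- \frac{\omega^{2}}{864} - \frac{\omega}{72} - \frac{1}{24}}}{72}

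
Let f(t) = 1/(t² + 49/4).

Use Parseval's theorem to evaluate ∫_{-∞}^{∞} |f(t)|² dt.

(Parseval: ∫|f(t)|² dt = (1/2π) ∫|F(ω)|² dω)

∫|f(t)|² dt = \frac{4 \pi}{343}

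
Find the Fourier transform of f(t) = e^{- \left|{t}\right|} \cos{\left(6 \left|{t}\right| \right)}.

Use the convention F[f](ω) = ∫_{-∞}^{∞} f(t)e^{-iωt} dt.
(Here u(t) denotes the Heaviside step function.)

F(ω) = \frac{2 \left(\omega^{2} + 37\right)}{\omega^{4} - 70 \omega^{2} + 1369}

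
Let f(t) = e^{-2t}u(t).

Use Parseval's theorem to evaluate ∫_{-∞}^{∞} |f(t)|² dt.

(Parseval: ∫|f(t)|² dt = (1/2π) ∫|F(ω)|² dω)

∫|f(t)|² dt = \frac{1}{4}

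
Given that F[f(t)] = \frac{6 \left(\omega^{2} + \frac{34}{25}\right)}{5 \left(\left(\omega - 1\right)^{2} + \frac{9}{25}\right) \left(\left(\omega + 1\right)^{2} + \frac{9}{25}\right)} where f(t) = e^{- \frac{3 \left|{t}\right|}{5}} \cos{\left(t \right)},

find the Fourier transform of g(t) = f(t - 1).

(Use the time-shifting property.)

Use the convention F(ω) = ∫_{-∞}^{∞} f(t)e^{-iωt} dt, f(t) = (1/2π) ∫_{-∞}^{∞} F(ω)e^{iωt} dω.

F[g](ω) = \frac{30 \left(25 \omega^{2} + 34\right) e^{- i \omega}}{625 \omega^{4} - 800 \omega^{2} + 1156}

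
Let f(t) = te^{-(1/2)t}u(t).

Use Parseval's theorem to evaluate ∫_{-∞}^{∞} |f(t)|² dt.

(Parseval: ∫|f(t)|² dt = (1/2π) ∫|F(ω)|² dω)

∫|f(t)|² dt = 2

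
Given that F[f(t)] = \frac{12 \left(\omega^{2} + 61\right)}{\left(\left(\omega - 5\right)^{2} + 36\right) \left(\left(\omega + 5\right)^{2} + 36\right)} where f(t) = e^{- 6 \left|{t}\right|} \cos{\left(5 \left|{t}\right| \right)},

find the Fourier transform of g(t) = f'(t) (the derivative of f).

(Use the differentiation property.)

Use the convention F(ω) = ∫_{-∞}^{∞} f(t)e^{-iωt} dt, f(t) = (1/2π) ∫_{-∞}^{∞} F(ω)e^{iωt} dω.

F[g](ω) = \frac{12 i \omega \left(\omega^{2} + 61\right)}{\omega^{4} + 22 \omega^{2} + 3721}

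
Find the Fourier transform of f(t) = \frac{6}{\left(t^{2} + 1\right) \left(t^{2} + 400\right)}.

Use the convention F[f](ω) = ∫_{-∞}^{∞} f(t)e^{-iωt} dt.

F(ω) = \frac{\pi \left(20 e^{19 \left|{\omega}\right|} - 1\right) e^{- 20 \left|{\omega}\right|}}{1330}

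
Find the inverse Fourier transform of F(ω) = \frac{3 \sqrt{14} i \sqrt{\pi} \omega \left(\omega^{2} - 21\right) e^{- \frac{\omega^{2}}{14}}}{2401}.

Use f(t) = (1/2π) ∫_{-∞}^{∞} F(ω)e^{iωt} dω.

f(t) = 3 t^{3} e^{- \frac{7 t^{2}}{2}}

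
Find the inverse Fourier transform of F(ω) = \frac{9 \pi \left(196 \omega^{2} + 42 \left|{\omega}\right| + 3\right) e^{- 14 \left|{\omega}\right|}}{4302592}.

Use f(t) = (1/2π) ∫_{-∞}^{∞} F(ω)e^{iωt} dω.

f(t) = \frac{9}{\left(t^{2} + 196\right)^{3}}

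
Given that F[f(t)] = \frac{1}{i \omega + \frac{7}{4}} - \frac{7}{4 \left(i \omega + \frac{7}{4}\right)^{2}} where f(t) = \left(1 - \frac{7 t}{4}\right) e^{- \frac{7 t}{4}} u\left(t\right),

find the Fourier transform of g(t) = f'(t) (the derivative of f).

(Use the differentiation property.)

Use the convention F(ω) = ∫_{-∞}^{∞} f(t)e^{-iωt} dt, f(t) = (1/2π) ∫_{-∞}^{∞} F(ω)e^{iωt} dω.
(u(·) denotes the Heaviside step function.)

F[g](ω) = \frac{16 \omega^{2}}{16 \omega^{2} - 56 i \omega - 49}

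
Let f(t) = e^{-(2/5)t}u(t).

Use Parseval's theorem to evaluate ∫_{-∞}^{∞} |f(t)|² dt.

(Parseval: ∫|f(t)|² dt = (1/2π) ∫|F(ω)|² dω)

∫|f(t)|² dt = \frac{5}{4}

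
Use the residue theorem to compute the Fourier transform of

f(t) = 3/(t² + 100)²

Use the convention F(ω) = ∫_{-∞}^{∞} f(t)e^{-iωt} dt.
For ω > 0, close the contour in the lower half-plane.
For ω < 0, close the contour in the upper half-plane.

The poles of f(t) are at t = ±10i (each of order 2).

Let g(z) = f(z)e^{-iωz}; for large |z| the factor e^{-iωz} decays in the lower half-plane when ω > 0 and in the upper half-plane when ω < 0.

Case ω > 0 (lower half-plane, clockwise contour ⇒ F(ω) = -2πi·ΣRes):
  Res_{z = - 10 i} g(z) = \frac{3 i \left(10 \omega + 1\right) e^{- 10 \omega}}{4000} (pole of order 2)
  F(ω) = -2πi·ΣRes = \frac{3 \pi \left(10 \omega + 1\right) e^{- 10 \omega}}{2000}

Case ω < 0 (upper half-plane, counterclockwise contour ⇒ F(ω) = +2πi·ΣRes):
  Res_{z = 10 i} g(z) = \frac{3 i \left(10 \omega - 1\right) e^{10 \omega}}{4000} (pole of order 2)
  F(ω) = 2πi·ΣRes = \frac{3 \pi \left(1 - 10 \omega\right) e^{10 \omega}}{2000}

Both cases combine into a single formula in |ω|:

F(ω) = \frac{3 \pi \left(10 \left|{\omega}\right| + 1\right) e^{- 10 \left|{\omega}\right|}}{2000}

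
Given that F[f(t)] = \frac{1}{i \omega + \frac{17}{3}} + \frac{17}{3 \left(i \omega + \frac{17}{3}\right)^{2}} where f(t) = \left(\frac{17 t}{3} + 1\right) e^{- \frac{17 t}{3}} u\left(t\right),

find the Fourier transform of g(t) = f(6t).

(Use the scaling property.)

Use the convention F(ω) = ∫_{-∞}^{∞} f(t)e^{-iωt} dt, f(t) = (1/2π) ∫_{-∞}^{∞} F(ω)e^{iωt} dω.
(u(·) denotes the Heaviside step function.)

F[g](ω) = \frac{- i \omega - 68}{\omega^{2} - 68 i \omega - 1156}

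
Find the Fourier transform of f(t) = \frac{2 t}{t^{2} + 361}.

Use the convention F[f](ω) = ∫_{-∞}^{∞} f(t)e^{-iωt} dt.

F(ω) = - 2 i \pi e^{- 19 \left|{\omega}\right|} \operatorname{sign}{\left(\omega \right)}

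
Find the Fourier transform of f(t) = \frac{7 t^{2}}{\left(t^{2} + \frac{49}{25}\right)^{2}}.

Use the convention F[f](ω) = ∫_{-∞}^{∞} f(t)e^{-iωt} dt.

F(ω) = \frac{\pi \left(5 - 7 \left|{\omega}\right|\right) e^{- \frac{7 \left|{\omega}\right|}{5}}}{2}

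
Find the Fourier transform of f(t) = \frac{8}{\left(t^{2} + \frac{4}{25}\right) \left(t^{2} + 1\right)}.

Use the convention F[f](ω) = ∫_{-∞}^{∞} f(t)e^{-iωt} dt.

F(ω) = - \frac{200 \pi e^{- \left|{\omega}\right|}}{21} + \frac{500 \pi e^{- \frac{2 \left|{\omega}\right|}{5}}}{21}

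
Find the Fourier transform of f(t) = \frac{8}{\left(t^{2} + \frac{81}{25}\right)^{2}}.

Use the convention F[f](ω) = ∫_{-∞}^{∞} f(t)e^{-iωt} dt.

F(ω) = \frac{100 \pi \left(9 \left|{\omega}\right| + 5\right) e^{- \frac{9 \left|{\omega}\right|}{5}}}{729}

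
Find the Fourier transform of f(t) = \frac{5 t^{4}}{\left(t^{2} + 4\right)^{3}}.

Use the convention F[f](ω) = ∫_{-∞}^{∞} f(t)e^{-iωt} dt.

F(ω) = \frac{5 \pi \left(4 \omega^{2} - 10 \left|{\omega}\right| + 3\right) e^{- 2 \left|{\omega}\right|}}{16}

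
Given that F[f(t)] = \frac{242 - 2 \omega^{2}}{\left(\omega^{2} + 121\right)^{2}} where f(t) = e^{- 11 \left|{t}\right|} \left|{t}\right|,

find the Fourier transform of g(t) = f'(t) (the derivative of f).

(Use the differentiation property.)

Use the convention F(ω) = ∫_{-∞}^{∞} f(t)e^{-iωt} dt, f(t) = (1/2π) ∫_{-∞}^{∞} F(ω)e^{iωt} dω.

F[g](ω) = - \frac{2 i \omega \left(\omega^{2} - 121\right)}{\left(\omega^{2} + 121\right)^{2}}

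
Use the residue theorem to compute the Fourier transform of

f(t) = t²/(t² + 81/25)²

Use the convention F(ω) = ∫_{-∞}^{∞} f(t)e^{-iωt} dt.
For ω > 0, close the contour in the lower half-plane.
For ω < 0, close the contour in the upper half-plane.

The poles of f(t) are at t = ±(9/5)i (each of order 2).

Let g(z) = f(z)e^{-iωz}; for large |z| the factor e^{-iωz} decays in the lower half-plane when ω > 0 and in the upper half-plane when ω < 0.

Case ω > 0 (lower half-plane, clockwise contour ⇒ F(ω) = -2πi·ΣRes):
  Res_{z = - \frac{9 i}{5}} g(z) = \frac{i \left(5 - 9 \omega\right) e^{- \frac{9 \omega}{5}}}{36} (pole of order 2)
  F(ω) = -2πi·ΣRes = \frac{\pi \left(5 - 9 \omega\right) e^{- \frac{9 \omega}{5}}}{18}

Case ω < 0 (upper half-plane, counterclockwise contour ⇒ F(ω) = +2πi·ΣRes):
  Res_{z = \frac{9 i}{5}} g(z) = \frac{i \left(- 9 \omega - 5\right) e^{\frac{9 \omega}{5}}}{36} (pole of order 2)
  F(ω) = 2πi·ΣRes = \frac{\pi \left(9 \omega + 5\right) e^{\frac{9 \omega}{5}}}{18}

Both cases combine into a single formula in |ω|:

F(ω) = \frac{\pi \left(5 - 9 \left|{\omega}\right|\right) e^{- \frac{9 \left|{\omega}\right|}{5}}}{18}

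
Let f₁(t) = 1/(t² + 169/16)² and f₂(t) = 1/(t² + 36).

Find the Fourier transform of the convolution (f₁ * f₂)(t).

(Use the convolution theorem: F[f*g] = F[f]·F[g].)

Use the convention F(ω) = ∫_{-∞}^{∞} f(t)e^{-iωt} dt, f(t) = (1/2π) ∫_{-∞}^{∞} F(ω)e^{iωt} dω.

F[f₁*f₂](ω) = \frac{4 \pi^{2} \left(13 \left|{\omega}\right| + 4\right) e^{- \frac{37 \left|{\omega}\right|}{4}}}{6591}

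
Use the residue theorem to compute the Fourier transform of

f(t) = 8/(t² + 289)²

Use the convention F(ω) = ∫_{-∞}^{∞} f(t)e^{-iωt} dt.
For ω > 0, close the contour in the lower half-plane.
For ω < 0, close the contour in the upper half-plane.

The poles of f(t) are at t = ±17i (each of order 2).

Let g(z) = f(z)e^{-iωz}; for large |z| the factor e^{-iωz} decays in the lower half-plane when ω > 0 and in the upper half-plane when ω < 0.

Case ω > 0 (lower half-plane, clockwise contour ⇒ F(ω) = -2πi·ΣRes):
  Res_{z = - 17 i} g(z) = \frac{2 i \left(17 \omega + 1\right) e^{- 17 \omega}}{4913} (pole of order 2)
  F(ω) = -2πi·ΣRes = \frac{4 \pi \left(17 \omega + 1\right) e^{- 17 \omega}}{4913}

Case ω < 0 (upper half-plane, counterclockwise contour ⇒ F(ω) = +2πi·ΣRes):
  Res_{z = 17 i} g(z) = \frac{2 i \left(17 \omega - 1\right) e^{17 \omega}}{4913} (pole of order 2)
  F(ω) = 2πi·ΣRes = \frac{4 \pi \left(1 - 17 \omega\right) e^{17 \omega}}{4913}

Both cases combine into a single formula in |ω|:

F(ω) = \frac{4 \pi \left(17 \left|{\omega}\right| + 1\right) e^{- 17 \left|{\omega}\right|}}{4913}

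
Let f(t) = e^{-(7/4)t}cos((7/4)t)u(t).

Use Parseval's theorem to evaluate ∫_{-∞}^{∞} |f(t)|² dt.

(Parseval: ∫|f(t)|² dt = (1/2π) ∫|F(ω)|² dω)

∫|f(t)|² dt = \frac{3}{14}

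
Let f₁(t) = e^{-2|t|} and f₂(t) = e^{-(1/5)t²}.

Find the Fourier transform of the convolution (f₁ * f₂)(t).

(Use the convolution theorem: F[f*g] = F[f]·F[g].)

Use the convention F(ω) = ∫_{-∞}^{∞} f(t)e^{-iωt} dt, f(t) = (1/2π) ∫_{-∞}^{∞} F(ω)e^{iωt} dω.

F[f₁*f₂](ω) = \frac{4 \sqrt{5} \sqrt{\pi} e^{- \frac{5 \omega^{2}}{4}}}{\omega^{2} + 4}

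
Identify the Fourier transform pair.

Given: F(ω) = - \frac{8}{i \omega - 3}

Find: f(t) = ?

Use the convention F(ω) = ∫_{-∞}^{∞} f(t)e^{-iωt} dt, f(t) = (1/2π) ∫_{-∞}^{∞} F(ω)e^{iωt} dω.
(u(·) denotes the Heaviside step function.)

f(t) = 8 e^{3 t} u\left(- t\right)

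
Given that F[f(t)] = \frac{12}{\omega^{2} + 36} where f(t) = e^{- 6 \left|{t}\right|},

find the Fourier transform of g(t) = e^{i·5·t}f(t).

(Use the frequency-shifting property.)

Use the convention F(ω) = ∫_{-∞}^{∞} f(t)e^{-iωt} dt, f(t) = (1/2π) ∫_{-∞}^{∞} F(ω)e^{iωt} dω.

F[g](ω) = \frac{12}{\left(\omega - 5\right)^{2} + 36}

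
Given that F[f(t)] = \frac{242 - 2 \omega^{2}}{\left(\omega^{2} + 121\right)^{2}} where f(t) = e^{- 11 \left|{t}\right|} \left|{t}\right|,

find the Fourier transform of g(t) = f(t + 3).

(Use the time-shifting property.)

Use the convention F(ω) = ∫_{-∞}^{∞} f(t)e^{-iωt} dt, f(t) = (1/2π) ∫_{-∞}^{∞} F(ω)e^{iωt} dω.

F[g](ω) = \frac{2 \left(121 - \omega^{2}\right) e^{3 i \omega}}{\left(\omega^{2} + 121\right)^{2}}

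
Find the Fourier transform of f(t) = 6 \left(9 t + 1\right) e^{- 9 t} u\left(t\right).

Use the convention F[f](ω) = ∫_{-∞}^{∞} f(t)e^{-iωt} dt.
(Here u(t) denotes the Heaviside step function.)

F(ω) = \frac{6 \left(- i \omega - 18\right)}{\omega^{2} - 18 i \omega - 81}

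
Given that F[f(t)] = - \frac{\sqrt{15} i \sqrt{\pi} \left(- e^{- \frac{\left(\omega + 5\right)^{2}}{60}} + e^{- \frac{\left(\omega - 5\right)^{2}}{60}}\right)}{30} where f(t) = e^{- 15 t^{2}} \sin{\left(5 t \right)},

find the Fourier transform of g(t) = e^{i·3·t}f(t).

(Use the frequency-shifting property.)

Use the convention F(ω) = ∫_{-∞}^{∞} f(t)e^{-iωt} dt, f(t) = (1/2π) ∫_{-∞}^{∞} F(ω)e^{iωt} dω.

F[g](ω) = \frac{\sqrt{15} i \sqrt{\pi} \left(e - e^{\frac{\omega}{3}}\right) e^{- \frac{\omega^{2}}{60} - \frac{\omega}{15} - \frac{16}{15}}}{30}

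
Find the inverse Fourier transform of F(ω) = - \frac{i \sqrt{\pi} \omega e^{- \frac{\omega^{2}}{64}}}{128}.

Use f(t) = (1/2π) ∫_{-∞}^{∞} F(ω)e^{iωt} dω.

f(t) = t e^{- 16 t^{2}}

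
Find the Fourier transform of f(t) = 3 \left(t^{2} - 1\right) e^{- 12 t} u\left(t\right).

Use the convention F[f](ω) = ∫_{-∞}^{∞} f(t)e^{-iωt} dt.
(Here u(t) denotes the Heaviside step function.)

F(ω) = \frac{3 \left(2 i \omega - \left(i \omega + 12\right)^{3} + 24\right)}{\left(i \omega + 12\right)^{4}}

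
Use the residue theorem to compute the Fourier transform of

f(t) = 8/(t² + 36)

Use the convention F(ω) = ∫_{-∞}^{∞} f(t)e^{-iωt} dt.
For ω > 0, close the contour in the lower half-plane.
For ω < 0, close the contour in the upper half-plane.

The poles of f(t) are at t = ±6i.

Let g(z) = f(z)e^{-iωz}; for large |z| the factor e^{-iωz} decays in the lower half-plane when ω > 0 and in the upper half-plane when ω < 0.

Case ω > 0 (lower half-plane, clockwise contour ⇒ F(ω) = -2πi·ΣRes):
  Res_{z = - 6 i} g(z) = \frac{2 i e^{- 6 \omega}}{3}
  F(ω) = -2πi·ΣRes = \frac{4 \pi e^{- 6 \omega}}{3}

Case ω < 0 (upper half-plane, counterclockwise contour ⇒ F(ω) = +2πi·ΣRes):
  Res_{z = 6 i} g(z) = - \frac{2 i e^{6 \omega}}{3}
  F(ω) = 2πi·ΣRes = \frac{4 \pi e^{6 \omega}}{3}

Both cases combine into a single formula in |ω|:

F(ω) = \frac{4 \pi e^{- 6 \left|{\omega}\right|}}{3}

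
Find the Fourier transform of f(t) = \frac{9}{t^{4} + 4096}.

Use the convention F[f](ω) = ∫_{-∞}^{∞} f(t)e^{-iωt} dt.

F(ω) = \frac{9 \pi e^{- 4 \sqrt{2} \left|{\omega}\right|} \sin{\left(4 \sqrt{2} \left|{\omega}\right| + \frac{\pi}{4} \right)}}{512}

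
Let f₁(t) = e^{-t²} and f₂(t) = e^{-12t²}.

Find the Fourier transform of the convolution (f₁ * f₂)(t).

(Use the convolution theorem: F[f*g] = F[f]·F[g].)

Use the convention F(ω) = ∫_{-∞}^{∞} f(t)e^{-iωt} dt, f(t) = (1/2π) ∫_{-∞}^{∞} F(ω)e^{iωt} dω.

F[f₁*f₂](ω) = \frac{\sqrt{3} \pi e^{- \frac{13 \omega^{2}}{48}}}{6}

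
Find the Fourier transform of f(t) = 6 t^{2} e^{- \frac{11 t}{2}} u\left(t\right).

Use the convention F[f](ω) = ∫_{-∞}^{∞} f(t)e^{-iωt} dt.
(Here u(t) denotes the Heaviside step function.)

F(ω) = \frac{96}{\left(2 i \omega + 11\right)^{3}}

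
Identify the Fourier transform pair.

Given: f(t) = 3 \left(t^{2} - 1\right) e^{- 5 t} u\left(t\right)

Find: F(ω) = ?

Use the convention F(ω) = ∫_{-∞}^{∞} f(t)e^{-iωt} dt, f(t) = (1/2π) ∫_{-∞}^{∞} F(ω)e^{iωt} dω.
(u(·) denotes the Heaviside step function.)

F(ω) = \frac{3 \left(2 i \omega - \left(i \omega + 5\right)^{3} + 10\right)}{\left(i \omega + 5\right)^{4}}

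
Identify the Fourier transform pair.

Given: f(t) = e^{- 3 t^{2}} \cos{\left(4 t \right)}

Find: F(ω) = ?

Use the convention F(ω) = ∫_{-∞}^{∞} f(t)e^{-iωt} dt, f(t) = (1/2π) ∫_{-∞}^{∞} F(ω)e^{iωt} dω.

F(ω) = \frac{\sqrt{3} \sqrt{\pi} \left(e^{\frac{4 \omega}{3}} + 1\right) e^{- \frac{\omega^{2}}{12} - \frac{2 \omega}{3} - \frac{4}{3}}}{6}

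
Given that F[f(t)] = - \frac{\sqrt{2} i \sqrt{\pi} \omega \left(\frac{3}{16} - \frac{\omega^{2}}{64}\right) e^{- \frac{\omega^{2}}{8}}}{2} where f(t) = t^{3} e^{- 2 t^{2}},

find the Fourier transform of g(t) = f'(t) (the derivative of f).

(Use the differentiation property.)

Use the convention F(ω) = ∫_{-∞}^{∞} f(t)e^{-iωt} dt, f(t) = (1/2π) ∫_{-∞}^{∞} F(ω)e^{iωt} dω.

F[g](ω) = \frac{\sqrt{2} \sqrt{\pi} \omega^{2} \left(12 - \omega^{2}\right) e^{- \frac{\omega^{2}}{8}}}{128}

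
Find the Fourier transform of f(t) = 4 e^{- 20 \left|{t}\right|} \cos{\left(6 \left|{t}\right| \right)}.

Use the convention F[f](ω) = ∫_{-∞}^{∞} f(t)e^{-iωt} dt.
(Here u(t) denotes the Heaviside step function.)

F(ω) = \frac{160 \left(\omega^{2} + 436\right)}{\omega^{4} + 728 \omega^{2} + 190096}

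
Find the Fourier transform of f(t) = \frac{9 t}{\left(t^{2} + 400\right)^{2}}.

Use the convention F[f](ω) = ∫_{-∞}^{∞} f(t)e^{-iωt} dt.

F(ω) = - \frac{9 i \pi \omega e^{- 20 \left|{\omega}\right|}}{40}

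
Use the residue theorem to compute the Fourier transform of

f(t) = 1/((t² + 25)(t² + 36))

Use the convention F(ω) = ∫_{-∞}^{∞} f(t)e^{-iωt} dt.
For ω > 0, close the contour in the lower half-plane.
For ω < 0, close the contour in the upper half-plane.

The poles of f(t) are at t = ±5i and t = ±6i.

Let g(z) = f(z)e^{-iωz}; for large |z| the factor e^{-iωz} decays in the lower half-plane when ω > 0 and in the upper half-plane when ω < 0.

Case ω > 0 (lower half-plane, clockwise contour ⇒ F(ω) = -2πi·ΣRes):
  Res_{z = - 5 i} g(z) = \frac{i e^{- 5 \omega}}{110}
  Res_{z = - 6 i} g(z) = - \frac{i e^{- 6 \omega}}{132}
  F(ω) = -2πi·ΣRes = \frac{\pi \left(6 e^{\omega} - 5\right) e^{- 6 \omega}}{330}

Case ω < 0 (upper half-plane, counterclockwise contour ⇒ F(ω) = +2πi·ΣRes):
  Res_{z = 5 i} g(z) = - \frac{i e^{5 \omega}}{110}
  Res_{z = 6 i} g(z) = \frac{i e^{6 \omega}}{132}
  F(ω) = 2πi·ΣRes = \frac{\pi \left(6 - 5 e^{\omega}\right) e^{5 \omega}}{330}

Both cases combine into a single formula in |ω|:

F(ω) = \frac{\pi \left(6 e^{\left|{\omega}\right|} - 5\right) e^{- 6 \left|{\omega}\right|}}{330}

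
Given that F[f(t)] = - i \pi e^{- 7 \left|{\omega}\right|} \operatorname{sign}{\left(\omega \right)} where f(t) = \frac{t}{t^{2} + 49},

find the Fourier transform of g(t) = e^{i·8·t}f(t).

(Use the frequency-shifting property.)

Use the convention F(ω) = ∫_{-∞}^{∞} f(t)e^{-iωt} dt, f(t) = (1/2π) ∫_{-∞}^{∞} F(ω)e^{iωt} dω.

F[g](ω) = - i \pi e^{- 7 \left|{\omega - 8}\right|} \operatorname{sign}{\left(\omega - 8 \right)}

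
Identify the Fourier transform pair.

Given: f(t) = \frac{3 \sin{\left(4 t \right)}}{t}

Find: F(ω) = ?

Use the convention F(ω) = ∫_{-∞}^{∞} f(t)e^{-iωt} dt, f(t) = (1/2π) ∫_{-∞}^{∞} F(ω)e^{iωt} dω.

F(ω) = \begin{cases} 3 \pi & \text{for}\: \omega > -4 \wedge \omega < 4 \\0 & \text{otherwise} \end{cases}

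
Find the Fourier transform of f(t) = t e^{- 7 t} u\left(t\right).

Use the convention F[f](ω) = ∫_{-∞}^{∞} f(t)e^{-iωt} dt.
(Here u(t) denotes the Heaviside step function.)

F(ω) = \frac{1}{\left(i \omega + 7\right)^{2}}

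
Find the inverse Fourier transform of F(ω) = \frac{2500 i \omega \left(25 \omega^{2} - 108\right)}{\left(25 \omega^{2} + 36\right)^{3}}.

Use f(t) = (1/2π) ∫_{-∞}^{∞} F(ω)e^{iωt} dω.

f(t) = t e^{- \frac{6 \left|{t}\right|}{5}} \left|{t}\right|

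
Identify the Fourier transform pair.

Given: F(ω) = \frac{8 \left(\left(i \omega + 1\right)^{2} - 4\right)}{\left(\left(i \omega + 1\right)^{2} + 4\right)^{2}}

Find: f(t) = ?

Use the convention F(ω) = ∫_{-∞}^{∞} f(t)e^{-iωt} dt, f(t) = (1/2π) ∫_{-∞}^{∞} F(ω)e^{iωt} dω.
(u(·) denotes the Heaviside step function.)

f(t) = 8 t e^{- t} \cos{\left(2 t \right)} u\left(t\right)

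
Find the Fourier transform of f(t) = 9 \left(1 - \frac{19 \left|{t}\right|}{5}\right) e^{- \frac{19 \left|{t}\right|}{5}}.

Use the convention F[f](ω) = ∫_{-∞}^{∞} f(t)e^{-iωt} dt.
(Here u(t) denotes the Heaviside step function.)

F(ω) = \frac{85500 \omega^{2}}{\left(25 \omega^{2} + 361\right)^{2}}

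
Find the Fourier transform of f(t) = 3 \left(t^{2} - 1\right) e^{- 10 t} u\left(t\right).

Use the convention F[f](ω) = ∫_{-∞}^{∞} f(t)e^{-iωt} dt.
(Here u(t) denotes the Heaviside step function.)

F(ω) = \frac{3 \left(2 i \omega - \left(i \omega + 10\right)^{3} + 20\right)}{\left(i \omega + 10\right)^{4}}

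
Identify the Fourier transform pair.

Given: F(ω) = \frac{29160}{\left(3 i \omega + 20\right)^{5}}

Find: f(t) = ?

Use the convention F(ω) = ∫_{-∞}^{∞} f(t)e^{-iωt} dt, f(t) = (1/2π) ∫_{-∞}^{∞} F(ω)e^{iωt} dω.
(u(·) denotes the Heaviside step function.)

f(t) = 5 t^{4} e^{- \frac{20 t}{3}} u\left(t\right)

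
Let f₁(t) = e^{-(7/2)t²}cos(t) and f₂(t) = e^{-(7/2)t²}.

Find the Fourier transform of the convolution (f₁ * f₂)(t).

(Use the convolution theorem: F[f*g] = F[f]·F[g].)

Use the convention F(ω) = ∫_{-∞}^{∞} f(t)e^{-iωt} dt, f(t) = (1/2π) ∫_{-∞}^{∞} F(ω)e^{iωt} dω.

F[f₁*f₂](ω) = \frac{\pi \left(e^{\frac{2 \omega}{7}} + 1\right) e^{- \frac{\omega^{2}}{7} - \frac{\omega}{7} - \frac{1}{14}}}{7}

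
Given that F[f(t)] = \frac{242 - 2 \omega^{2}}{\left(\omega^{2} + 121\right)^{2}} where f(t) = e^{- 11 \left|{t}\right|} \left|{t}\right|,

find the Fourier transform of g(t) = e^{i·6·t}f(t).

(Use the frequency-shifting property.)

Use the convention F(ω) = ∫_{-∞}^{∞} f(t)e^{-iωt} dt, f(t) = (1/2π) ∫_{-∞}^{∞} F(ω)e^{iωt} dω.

F[g](ω) = \frac{2 \left(121 - \left(\omega - 6\right)^{2}\right)}{\left(\left(\omega - 6\right)^{2} + 121\right)^{2}}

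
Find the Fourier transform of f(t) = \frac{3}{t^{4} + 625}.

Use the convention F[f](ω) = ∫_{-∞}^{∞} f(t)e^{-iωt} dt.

F(ω) = \frac{3 \pi e^{- \frac{5 \sqrt{2} \left|{\omega}\right|}{2}} \sin{\left(\frac{5 \sqrt{2} \left|{\omega}\right|}{2} + \frac{\pi}{4} \right)}}{125}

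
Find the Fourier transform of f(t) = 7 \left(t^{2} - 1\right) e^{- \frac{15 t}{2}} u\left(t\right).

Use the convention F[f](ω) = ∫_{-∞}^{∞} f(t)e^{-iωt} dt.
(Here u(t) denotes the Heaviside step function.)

F(ω) = \frac{14 \left(16 i \omega - \left(2 i \omega + 15\right)^{3} + 120\right)}{\left(2 i \omega + 15\right)^{4}}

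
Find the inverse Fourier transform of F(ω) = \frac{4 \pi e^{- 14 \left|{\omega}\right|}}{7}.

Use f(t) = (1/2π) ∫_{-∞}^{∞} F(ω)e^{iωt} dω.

f(t) = \frac{8}{t^{2} + 196}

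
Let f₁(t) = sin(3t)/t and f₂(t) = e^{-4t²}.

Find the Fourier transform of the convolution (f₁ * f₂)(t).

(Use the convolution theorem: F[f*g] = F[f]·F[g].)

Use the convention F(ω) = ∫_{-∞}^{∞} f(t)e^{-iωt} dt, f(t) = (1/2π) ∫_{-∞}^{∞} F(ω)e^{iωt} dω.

F[f₁*f₂](ω) = \begin{cases} \frac{\pi^{\frac{3}{2}} e^{- \frac{\omega^{2}}{16}}}{2} & \text{for}\: \omega > -3 \wedge \omega < 3 \\0 & \text{otherwise} \end{cases}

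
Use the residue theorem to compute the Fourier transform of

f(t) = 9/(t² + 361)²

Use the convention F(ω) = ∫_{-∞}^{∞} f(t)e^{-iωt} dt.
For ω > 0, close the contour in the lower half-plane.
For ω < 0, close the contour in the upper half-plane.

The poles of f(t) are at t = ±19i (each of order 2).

Let g(z) = f(z)e^{-iωz}; for large |z| the factor e^{-iωz} decays in the lower half-plane when ω > 0 and in the upper half-plane when ω < 0.

Case ω > 0 (lower half-plane, clockwise contour ⇒ F(ω) = -2πi·ΣRes):
  Res_{z = - 19 i} g(z) = \frac{9 i \left(19 \omega + 1\right) e^{- 19 \omega}}{27436} (pole of order 2)
  F(ω) = -2πi·ΣRes = \frac{9 \pi \left(19 \omega + 1\right) e^{- 19 \omega}}{13718}

Case ω < 0 (upper half-plane, counterclockwise contour ⇒ F(ω) = +2πi·ΣRes):
  Res_{z = 19 i} g(z) = \frac{9 i \left(19 \omega - 1\right) e^{19 \omega}}{27436} (pole of order 2)
  F(ω) = 2πi·ΣRes = \frac{9 \pi \left(1 - 19 \omega\right) e^{19 \omega}}{13718}

Both cases combine into a single formula in |ω|:

F(ω) = \frac{9 \pi \left(19 \left|{\omega}\right| + 1\right) e^{- 19 \left|{\omega}\right|}}{13718}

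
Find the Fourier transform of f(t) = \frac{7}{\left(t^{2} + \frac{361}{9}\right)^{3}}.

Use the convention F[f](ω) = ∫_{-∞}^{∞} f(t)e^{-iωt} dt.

F(ω) = \frac{189 \pi \left(361 \omega^{2} + 171 \left|{\omega}\right| + 27\right) e^{- \frac{19 \left|{\omega}\right|}{3}}}{19808792}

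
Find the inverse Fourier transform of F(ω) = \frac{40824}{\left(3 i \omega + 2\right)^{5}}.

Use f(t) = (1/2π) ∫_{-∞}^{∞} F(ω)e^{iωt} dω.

f(t) = 7 t^{4} e^{- \frac{2 t}{3}} u\left(t\right)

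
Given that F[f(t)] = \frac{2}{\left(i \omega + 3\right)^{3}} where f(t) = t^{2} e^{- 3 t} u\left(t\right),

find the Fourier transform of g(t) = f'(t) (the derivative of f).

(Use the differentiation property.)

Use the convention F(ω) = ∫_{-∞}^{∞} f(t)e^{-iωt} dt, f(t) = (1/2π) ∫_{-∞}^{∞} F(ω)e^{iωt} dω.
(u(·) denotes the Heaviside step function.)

F[g](ω) = \frac{2 i \omega}{\left(i \omega + 3\right)^{3}}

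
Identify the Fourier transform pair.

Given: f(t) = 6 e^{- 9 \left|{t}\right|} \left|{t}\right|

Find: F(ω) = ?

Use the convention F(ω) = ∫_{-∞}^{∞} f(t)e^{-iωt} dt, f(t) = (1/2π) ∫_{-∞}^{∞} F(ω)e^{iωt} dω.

F(ω) = \frac{12 \left(81 - \omega^{2}\right)}{\left(\omega^{2} + 81\right)^{2}}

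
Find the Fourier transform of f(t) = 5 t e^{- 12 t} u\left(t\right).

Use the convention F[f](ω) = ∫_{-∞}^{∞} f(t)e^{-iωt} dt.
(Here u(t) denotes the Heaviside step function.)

F(ω) = \frac{5}{\left(i \omega + 12\right)^{2}}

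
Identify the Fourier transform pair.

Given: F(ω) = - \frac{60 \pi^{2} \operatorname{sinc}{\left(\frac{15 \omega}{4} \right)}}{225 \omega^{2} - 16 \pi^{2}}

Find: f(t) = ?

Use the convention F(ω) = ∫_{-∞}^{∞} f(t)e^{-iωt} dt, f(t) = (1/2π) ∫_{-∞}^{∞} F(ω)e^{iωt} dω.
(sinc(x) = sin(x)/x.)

f(t) = \begin{cases} \frac{\cos{\left(\frac{4 \pi t}{15} \right)}}{2} + \frac{1}{2} & \text{for}\: \left|{t}\right| < \frac{15}{4} \\0 & \text{otherwise} \end{cases}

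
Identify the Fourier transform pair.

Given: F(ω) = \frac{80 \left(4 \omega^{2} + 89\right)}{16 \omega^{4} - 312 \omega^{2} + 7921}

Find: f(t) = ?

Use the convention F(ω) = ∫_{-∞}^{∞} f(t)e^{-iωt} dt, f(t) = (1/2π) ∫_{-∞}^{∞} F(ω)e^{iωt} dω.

f(t) = 4 e^{- \frac{5 \left|{t}\right|}{2}} \cos{\left(4 \left|{t}\right| \right)}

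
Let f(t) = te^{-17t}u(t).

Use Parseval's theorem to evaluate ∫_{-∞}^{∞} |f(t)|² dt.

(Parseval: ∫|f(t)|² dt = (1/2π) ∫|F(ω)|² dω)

∫|f(t)|² dt = \frac{1}{19652}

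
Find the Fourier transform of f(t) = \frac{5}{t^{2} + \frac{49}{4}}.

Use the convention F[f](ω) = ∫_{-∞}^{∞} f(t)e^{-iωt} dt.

F(ω) = \frac{10 \pi e^{- \frac{7 \left|{\omega}\right|}{2}}}{7}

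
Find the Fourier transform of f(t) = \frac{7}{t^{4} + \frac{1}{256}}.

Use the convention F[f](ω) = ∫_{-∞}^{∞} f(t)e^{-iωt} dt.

F(ω) = 448 \pi e^{- \frac{\sqrt{2} \left|{\omega}\right|}{8}} \sin{\left(\frac{\sqrt{2} \left|{\omega}\right|}{8} + \frac{\pi}{4} \right)}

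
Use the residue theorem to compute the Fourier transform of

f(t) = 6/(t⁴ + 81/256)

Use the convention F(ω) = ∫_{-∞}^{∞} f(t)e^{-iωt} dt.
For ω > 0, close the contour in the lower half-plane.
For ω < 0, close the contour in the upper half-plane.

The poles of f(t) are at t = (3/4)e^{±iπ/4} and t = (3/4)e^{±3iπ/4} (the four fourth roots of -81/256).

Let g(z) = f(z)e^{-iωz}; for large |z| the factor e^{-iωz} decays in the lower half-plane when ω > 0 and in the upper half-plane when ω < 0.

Case ω > 0 (lower half-plane, clockwise contour ⇒ F(ω) = -2πi·ΣRes):
  Res_{z = - \frac{3 \sqrt{2}}{8} - \frac{3 \sqrt{2} i}{8}} g(z) = \frac{16 \sqrt{2} \left(1 + i\right) e^{\frac{3 \sqrt{2} \omega \left(-1 + i\right)}{8}}}{9}
  Res_{z = \frac{3 \sqrt{2}}{8} - \frac{3 \sqrt{2} i}{8}} g(z) = \frac{16 \sqrt{2} \left(-1 + i\right) e^{- \frac{3 \sqrt{2} \omega \left(1 + i\right)}{8}}}{9}
  F(ω) = -2πi·ΣRes = \frac{32 \sqrt{2} \pi \left(\left(1 - i\right) e^{\frac{3 \sqrt{2} i \omega}{4}} + 1 + i\right) e^{- \frac{3 \sqrt{2} \omega \left(1 + i\right)}{8}}}{9} = \frac{128 \pi e^{- \frac{3 \sqrt{2} \omega}{8}} \sin{\left(\frac{3 \sqrt{2} \omega}{8} + \frac{\pi}{4} \right)}}{9}

Case ω < 0 (upper half-plane, counterclockwise contour ⇒ F(ω) = +2πi·ΣRes):
  Res_{z = \frac{3 \sqrt{2}}{8} + \frac{3 \sqrt{2} i}{8}} g(z) = - \frac{16 \sqrt{2} \left(1 + i\right) e^{\frac{3 \sqrt{2} \omega \left(1 - i\right)}{8}}}{9}
  Res_{z = - \frac{3 \sqrt{2}}{8} + \frac{3 \sqrt{2} i}{8}} g(z) = \frac{16 \sqrt{2} \left(1 - i\right) e^{\frac{3 \sqrt{2} \omega \left(1 + i\right)}{8}}}{9}
  F(ω) = 2πi·ΣRes = - \frac{32 \sqrt{2} i \pi \left(\left(1 + i\right) e^{\frac{3 \sqrt{2} \omega \left(1 - i\right)}{8}} - \left(1 - i\right) e^{\frac{3 \sqrt{2} \omega \left(1 + i\right)}{8}}\right)}{9} = \frac{128 \pi e^{\frac{3 \sqrt{2} \omega}{8}} \cos{\left(\frac{3 \sqrt{2} \omega}{8} + \frac{\pi}{4} \right)}}{9}

Both cases combine into a single formula in |ω|:

F(ω) = \frac{128 \pi e^{- \frac{3 \sqrt{2} \left|{\omega}\right|}{8}} \sin{\left(\frac{3 \sqrt{2} \left|{\omega}\right|}{8} + \frac{\pi}{4} \right)}}{9}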